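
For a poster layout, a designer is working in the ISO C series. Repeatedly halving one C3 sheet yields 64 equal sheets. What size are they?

C9

64 = 2^6, so 6 halving steps.
C3 → C4 → … → C9 after 6 steps.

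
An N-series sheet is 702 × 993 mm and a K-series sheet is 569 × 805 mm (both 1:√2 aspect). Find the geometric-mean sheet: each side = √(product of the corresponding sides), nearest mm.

Short side: √(702 · 569) = √399438 ≈ 632.0 → 632 mm
Long side: √(993 · 805) = √799365 ≈ 894.1 → 894 mm

632 × 894 mm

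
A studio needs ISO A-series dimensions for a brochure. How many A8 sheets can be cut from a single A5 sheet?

Each ISO step halves the sheet: 1 × A5 → 2 × A6 → 4 × A7 → 8 × A8
From A5 to A8 is 3 halving steps: 2^3 = 8.

8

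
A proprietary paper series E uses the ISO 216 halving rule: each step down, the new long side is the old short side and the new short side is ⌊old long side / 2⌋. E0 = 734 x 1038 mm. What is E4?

E1: ⌊1038/2⌋ × 734 = 519 × 734 mm
E2: ⌊734/2⌋ × 519 = 367 × 519 mm
E3: ⌊519/2⌋ × 367 = 259 × 367 mm
E4: ⌊367/2⌋ × 259 = 183 × 259 mm

183 × 259 mm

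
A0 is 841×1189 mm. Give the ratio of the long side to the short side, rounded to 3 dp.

1.414

1189 / 841 = 1.414
Matches √2 ≈ 1.414 — the ISO 216 defining ratio.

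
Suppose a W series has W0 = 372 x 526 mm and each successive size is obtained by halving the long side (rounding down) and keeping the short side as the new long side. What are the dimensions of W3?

131 × 186 mm

W1: ⌊526/2⌋ × 372 = 263 × 372 mm
W2: ⌊372/2⌋ × 263 = 186 × 263 mm
W3: ⌊263/2⌋ × 186 = 131 × 186 mm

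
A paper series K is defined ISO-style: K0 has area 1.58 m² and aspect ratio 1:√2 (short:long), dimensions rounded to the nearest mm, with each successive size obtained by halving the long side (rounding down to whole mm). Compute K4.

264 × 373 mm

Let K0's short side be w mm. w · w√2 = 1.58 m² = 1,580,000 mm², so w ≈ 1057.0 mm and w√2 ≈ 1494.8 mm → K0 = 1057 × 1495 mm.
K1: ⌊1495/2⌋ × 1057 = 747 × 1057 mm
K2: ⌊1057/2⌋ × 747 = 528 × 747 mm
K3: ⌊747/2⌋ × 528 = 373 × 528 mm
K4: ⌊528/2⌋ × 373 = 264 × 373 mm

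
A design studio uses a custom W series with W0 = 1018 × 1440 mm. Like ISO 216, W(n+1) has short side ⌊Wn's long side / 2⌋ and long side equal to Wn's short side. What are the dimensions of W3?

360 × 509 mm

W1: ⌊1440/2⌋ × 1018 = 720 × 1018 mm
W2: ⌊1018/2⌋ × 720 = 509 × 720 mm
W3: ⌊720/2⌋ × 509 = 360 × 509 mm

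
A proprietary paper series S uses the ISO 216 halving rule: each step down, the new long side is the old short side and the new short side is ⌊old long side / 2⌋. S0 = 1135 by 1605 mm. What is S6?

141 × 200 mm

S1: ⌊1605/2⌋ × 1135 = 802 × 1135 mm
S2: ⌊1135/2⌋ × 802 = 567 × 802 mm
S3: ⌊802/2⌋ × 567 = 401 × 567 mm
S4: ⌊567/2⌋ × 401 = 283 × 401 mm
S5: ⌊401/2⌋ × 283 = 200 × 283 mm
S6: ⌊283/2⌋ × 200 = 141 × 200 mm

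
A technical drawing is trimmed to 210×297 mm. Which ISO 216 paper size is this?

A4 (210 × 297 mm)

Aspect ratio 297/210 ≈ 1.414 — close to the ISO √2 ≈ 1.414.
In the A-series (A0 area = 1 m²): A4 = 210 × 297 mm.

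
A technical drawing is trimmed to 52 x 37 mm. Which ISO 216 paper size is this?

A9 (37 × 52 mm)

Aspect ratio 52/37 ≈ 1.405 — close to the ISO √2 ≈ 1.414.
In the A-series (A0 area = 1 m²): A9 = 37 × 52 mm.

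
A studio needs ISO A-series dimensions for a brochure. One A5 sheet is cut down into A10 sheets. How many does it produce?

A5 = 148 × 210 mm; A10 = 26 × 37 mm.
Each halving step doubles the count; 5 steps from A5 to A10.
2^5 = 32.

32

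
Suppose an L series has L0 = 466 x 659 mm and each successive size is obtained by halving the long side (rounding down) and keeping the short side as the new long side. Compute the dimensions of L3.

L1: ⌊659/2⌋ × 466 = 329 × 466 mm
L2: ⌊466/2⌋ × 329 = 233 × 329 mm
L3: ⌊329/2⌋ × 233 = 164 × 233 mm

164 × 233 mm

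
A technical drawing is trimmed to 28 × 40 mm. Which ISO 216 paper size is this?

C10 (28 × 40 mm)

Aspect ratio 40/28 ≈ 1.429 — close to the ISO √2 ≈ 1.414.
In the C-series (envelope sizes, between A and B): C10 = 28 × 40 mm.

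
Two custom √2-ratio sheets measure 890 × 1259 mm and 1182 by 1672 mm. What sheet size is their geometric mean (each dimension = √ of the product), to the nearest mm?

1026 × 1451 mm

Short side: √(890 · 1182) = √1051980 ≈ 1025.7 → 1026 mm
Long side: √(1259 · 1672) = √2105048 ≈ 1450.9 → 1451 mm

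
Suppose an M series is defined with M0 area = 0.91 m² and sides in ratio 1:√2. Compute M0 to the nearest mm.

Let the short side be w mm. Then w · w√2 = 0.91 m² = 910,000 mm².
w² = 910,000/√2, so w ≈ 802.2 mm; long side = w√2 ≈ 1134.4 mm.

802 × 1134 mm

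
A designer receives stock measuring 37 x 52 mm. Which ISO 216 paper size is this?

A9 (37 × 52 mm)

Aspect ratio 52/37 ≈ 1.405 — close to the ISO √2 ≈ 1.414.
In the A-series (A0 area = 1 m²): A9 = 37 × 52 mm.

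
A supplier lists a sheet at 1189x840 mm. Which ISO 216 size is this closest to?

A0 (841 × 1189 mm)

Aspect ratio 1189/840 ≈ 1.415 — close to the ISO √2 ≈ 1.414.
In the A-series (A0 area = 1 m²): A0 = 841 × 1189 mm.
Off by 1 mm total — nearest standard size.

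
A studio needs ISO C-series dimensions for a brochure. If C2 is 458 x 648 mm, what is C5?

C3: ⌊648/2⌋ × 458 = 324 × 458 mm
C4: ⌊458/2⌋ × 324 = 229 × 324 mm
C5: ⌊324/2⌋ × 229 = 162 × 229 mm

162 × 229 mm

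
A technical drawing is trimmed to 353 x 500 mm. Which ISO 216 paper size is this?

B3 (353 × 500 mm)

Aspect ratio 500/353 ≈ 1.416 — close to the ISO √2 ≈ 1.414.
In the B-series (B0 = 1000 × 1414 mm): B3 = 353 × 500 mm.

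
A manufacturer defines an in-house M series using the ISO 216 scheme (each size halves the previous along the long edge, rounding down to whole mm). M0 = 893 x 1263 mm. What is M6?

111 × 157 mm

M1: ⌊1263/2⌋ × 893 = 631 × 893 mm
M2: ⌊893/2⌋ × 631 = 446 × 631 mm
M3: ⌊631/2⌋ × 446 = 315 × 446 mm
M4: ⌊446/2⌋ × 315 = 223 × 315 mm
M5: ⌊315/2⌋ × 223 = 157 × 223 mm
M6: ⌊223/2⌋ × 157 = 111 × 157 mm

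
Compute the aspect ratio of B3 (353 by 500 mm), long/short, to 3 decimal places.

500 / 353 = 1.416
ISO 216 targets √2 ≈ 1.414; the +0.002 deviation is from mm rounding.

1.416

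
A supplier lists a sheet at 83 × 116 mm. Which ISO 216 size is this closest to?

C7 (81 × 114 mm)

Aspect ratio 116/83 ≈ 1.398 (ISO target is √2 ≈ 1.414).
In the C-series (envelope sizes, between A and B): C7 = 81 × 114 mm.
Off by 4 mm total — nearest standard size.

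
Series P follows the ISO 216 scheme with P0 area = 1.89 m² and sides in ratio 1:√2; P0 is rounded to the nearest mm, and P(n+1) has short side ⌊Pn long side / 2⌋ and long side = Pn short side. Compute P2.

578 × 817 mm

Let P0's short side be w mm. w · w√2 = 1.89 m² = 1,890,000 mm², so w ≈ 1156.0 mm and w√2 ≈ 1634.9 mm → P0 = 1156 × 1635 mm.
P1: ⌊1635/2⌋ × 1156 = 817 × 1156 mm
P2: ⌊1156/2⌋ × 817 = 578 × 817 mm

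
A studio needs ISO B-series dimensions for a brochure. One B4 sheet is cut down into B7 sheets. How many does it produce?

Each ISO step halves the sheet: 1 × B4 → 2 × B5 → 4 × B6 → 8 × B7
From B4 to B7 is 3 halving steps: 2^3 = 8.

8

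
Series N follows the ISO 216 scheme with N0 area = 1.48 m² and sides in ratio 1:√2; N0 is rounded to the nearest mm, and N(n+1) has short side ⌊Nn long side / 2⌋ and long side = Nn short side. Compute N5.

Let N0's short side be w mm. w · w√2 = 1.48 m² = 1,480,000 mm², so w ≈ 1023.0 mm and w√2 ≈ 1446.7 mm → N0 = 1023 × 1447 mm.
N1: ⌊1447/2⌋ × 1023 = 723 × 1023 mm
N2: ⌊1023/2⌋ × 723 = 511 × 723 mm
N3: ⌊723/2⌋ × 511 = 361 × 511 mm
N4: ⌊511/2⌋ × 361 = 255 × 361 mm
N5: ⌊361/2⌋ × 255 = 180 × 255 mm

180 × 255 mm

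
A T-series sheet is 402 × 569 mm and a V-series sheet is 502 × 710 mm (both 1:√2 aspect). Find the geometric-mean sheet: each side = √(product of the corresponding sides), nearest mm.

Short side: √(402 · 502) = √201804 ≈ 449.2 → 449 mm
Long side: √(569 · 710) = √403990 ≈ 635.6 → 636 mm

449 × 636 mm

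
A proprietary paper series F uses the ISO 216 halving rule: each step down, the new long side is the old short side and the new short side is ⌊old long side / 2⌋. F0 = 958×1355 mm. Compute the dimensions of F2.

F1: ⌊1355/2⌋ × 958 = 677 × 958 mm
F2: ⌊958/2⌋ × 677 = 479 × 677 mm

479 × 677 mm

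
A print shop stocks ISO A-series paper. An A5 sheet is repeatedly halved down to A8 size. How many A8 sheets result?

8

A5 = 148 × 210 mm; A8 = 52 × 74 mm.
Each halving step doubles the count; 3 steps from A5 to A8.
2^3 = 8.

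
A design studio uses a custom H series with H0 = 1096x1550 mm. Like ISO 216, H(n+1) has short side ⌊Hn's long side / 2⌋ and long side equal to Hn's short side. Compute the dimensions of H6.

137 × 193 mm

H1: ⌊1550/2⌋ × 1096 = 775 × 1096 mm
H2: ⌊1096/2⌋ × 775 = 548 × 775 mm
H3: ⌊775/2⌋ × 548 = 387 × 548 mm
H4: ⌊548/2⌋ × 387 = 274 × 387 mm
H5: ⌊387/2⌋ × 274 = 193 × 274 mm
H6: ⌊274/2⌋ × 193 = 137 × 193 mm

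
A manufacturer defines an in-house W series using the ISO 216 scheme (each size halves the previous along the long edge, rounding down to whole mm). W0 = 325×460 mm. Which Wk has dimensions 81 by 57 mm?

W5

W0: 325 × 460 mm
W1: 230 × 325 mm
W2: 162 × 230 mm
W3: 115 × 162 mm
W4: 81 × 115 mm
W5: 57 × 81 mm
W6: 40 × 57 mm
→ matches W5.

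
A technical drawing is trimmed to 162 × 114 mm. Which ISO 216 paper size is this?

C6 (114 × 162 mm)

Aspect ratio 162/114 ≈ 1.421 — close to the ISO √2 ≈ 1.414.
In the C-series (envelope sizes, between A and B): C6 = 114 × 162 mm.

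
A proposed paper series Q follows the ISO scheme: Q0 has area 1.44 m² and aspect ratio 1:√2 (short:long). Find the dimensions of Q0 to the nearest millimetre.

Let the short side be w mm. Then w · w√2 = 1.44 m² = 1,440,000 mm².
w² = 1,440,000/√2, so w ≈ 1009.1 mm; long side = w√2 ≈ 1427.0 mm.

1009 × 1427 mm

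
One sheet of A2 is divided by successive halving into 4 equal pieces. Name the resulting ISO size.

4 = 2^2, so 2 halving steps.
A2 → A3 → … → A4 after 2 steps.

A4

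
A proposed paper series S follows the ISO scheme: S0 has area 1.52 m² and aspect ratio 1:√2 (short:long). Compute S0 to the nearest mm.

1037 × 1466 mm

Let the short side be w mm. Then w · w√2 = 1.52 m² = 1,520,000 mm².
w² = 1,520,000/√2, so w ≈ 1036.7 mm; long side = w√2 ≈ 1466.2 mm.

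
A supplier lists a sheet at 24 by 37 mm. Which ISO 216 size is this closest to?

Aspect ratio 37/24 ≈ 1.542 (ISO target is √2 ≈ 1.414).
In the A-series (A0 area = 1 m²): A10 = 26 × 37 mm.
Off by 2 mm total — nearest standard size.

A10 (26 × 37 mm)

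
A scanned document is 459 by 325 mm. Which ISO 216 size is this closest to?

Aspect ratio 459/325 ≈ 1.412 — close to the ISO √2 ≈ 1.414.
In the C-series (envelope sizes, between A and B): C3 = 324 × 458 mm.
Off by 2 mm total — nearest standard size.

C3 (324 × 458 mm)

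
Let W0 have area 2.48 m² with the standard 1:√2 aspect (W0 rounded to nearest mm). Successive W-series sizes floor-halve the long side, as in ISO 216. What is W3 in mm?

468 × 662 mm

Let W0's short side be w mm. w · w√2 = 2.48 m² = 2,480,000 mm², so w ≈ 1324.2 mm and w√2 ≈ 1872.8 mm → W0 = 1324 × 1873 mm.
W1: ⌊1873/2⌋ × 1324 = 936 × 1324 mm
W2: ⌊1324/2⌋ × 936 = 662 × 936 mm
W3: ⌊936/2⌋ × 662 = 468 × 662 mm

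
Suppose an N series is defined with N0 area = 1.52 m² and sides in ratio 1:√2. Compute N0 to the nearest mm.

1037 × 1466 mm

Let the short side be w mm. Then w · w√2 = 1.52 m² = 1,520,000 mm².
w² = 1,520,000/√2, so w ≈ 1036.7 mm; long side = w√2 ≈ 1466.2 mm.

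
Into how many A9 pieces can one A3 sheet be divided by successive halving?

Each ISO step halves the sheet: 1 × A3 → 2 × A4 → 4 × A5 → 8 × A6 → …
From A3 to A9 is 6 halving steps: 2^6 = 64.

64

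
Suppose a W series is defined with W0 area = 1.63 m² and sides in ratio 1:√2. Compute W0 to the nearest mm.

Let the short side be w mm. Then w · w√2 = 1.63 m² = 1,630,000 mm².
w² = 1,630,000/√2, so w ≈ 1073.6 mm; long side = w√2 ≈ 1518.3 mm.

1074 × 1518 mm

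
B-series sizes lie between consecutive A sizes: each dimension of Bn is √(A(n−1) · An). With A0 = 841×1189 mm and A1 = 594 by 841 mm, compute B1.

707 × 1000 mm

Short side: √(841 · 594) = √499554 ≈ 706.8 → 707 mm
Long side: √(1189 · 841) = √999949 ≈ 1000.0 → 1000 mm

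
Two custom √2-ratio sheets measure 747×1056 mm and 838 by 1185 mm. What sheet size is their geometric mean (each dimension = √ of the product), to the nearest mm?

791 × 1119 mm

Short side: √(747 · 838) = √625986 ≈ 791.2 → 791 mm
Long side: √(1056 · 1185) = √1251360 ≈ 1118.6 → 1119 mm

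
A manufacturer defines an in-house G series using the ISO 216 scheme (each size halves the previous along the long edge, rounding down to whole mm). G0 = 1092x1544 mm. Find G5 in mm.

G1: ⌊1544/2⌋ × 1092 = 772 × 1092 mm
G2: ⌊1092/2⌋ × 772 = 546 × 772 mm
G3: ⌊772/2⌋ × 546 = 386 × 546 mm
G4: ⌊546/2⌋ × 386 = 273 × 386 mm
G5: ⌊386/2⌋ × 273 = 193 × 273 mm

193 × 273 mm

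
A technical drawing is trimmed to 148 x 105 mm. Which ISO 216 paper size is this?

A6 (105 × 148 mm)

Aspect ratio 148/105 ≈ 1.410 — close to the ISO √2 ≈ 1.414.
In the A-series (A0 area = 1 m²): A6 = 105 × 148 mm.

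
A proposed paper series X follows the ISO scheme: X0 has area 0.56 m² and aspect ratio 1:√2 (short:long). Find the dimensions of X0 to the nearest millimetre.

629 × 890 mm

Let the short side be w mm. Then w · w√2 = 0.56 m² = 560,000 mm².
w² = 560,000/√2, so w ≈ 629.3 mm; long side = w√2 ≈ 889.9 mm.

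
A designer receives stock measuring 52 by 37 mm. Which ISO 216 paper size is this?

A9 (37 × 52 mm)

Aspect ratio 52/37 ≈ 1.405 — close to the ISO √2 ≈ 1.414.
In the A-series (A0 area = 1 m²): A9 = 37 × 52 mm.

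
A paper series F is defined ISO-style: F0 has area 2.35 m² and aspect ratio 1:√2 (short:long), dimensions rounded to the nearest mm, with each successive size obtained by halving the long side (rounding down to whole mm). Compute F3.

Let F0's short side be w mm. w · w√2 = 2.35 m² = 2,350,000 mm², so w ≈ 1289.1 mm and w√2 ≈ 1823.0 mm → F0 = 1289 × 1823 mm.
F1: ⌊1823/2⌋ × 1289 = 911 × 1289 mm
F2: ⌊1289/2⌋ × 911 = 644 × 911 mm
F3: ⌊911/2⌋ × 644 = 455 × 644 mm

455 × 644 mm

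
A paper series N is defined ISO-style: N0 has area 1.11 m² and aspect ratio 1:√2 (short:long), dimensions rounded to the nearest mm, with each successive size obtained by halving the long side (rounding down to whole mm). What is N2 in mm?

443 × 626 mm

Let N0's short side be w mm. w · w√2 = 1.11 m² = 1,110,000 mm², so w ≈ 885.9 mm and w√2 ≈ 1252.9 mm → N0 = 886 × 1253 mm.
N1: ⌊1253/2⌋ × 886 = 626 × 886 mm
N2: ⌊886/2⌋ × 626 = 443 × 626 mm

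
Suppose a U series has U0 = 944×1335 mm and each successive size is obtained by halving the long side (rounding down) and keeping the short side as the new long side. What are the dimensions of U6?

U1: ⌊1335/2⌋ × 944 = 667 × 944 mm
U2: ⌊944/2⌋ × 667 = 472 × 667 mm
U3: ⌊667/2⌋ × 472 = 333 × 472 mm
U4: ⌊472/2⌋ × 333 = 236 × 333 mm
U5: ⌊333/2⌋ × 236 = 166 × 236 mm
U6: ⌊236/2⌋ × 166 = 118 × 166 mm

118 × 166 mm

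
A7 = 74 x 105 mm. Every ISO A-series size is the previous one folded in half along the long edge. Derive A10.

A8: ⌊105/2⌋ × 74 = 52 × 74 mm
A9: ⌊74/2⌋ × 52 = 37 × 52 mm
A10: ⌊52/2⌋ × 37 = 26 × 37 mm

26 × 37 mm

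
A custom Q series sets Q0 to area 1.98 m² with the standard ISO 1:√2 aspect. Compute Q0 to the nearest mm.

Let the short side be w mm. Then w · w√2 = 1.98 m² = 1,980,000 mm².
w² = 1,980,000/√2, so w ≈ 1183.2 mm; long side = w√2 ≈ 1673.4 mm.

1183 × 1673 mm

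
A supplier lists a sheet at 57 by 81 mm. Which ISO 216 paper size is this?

C8 (57 × 81 mm)

Aspect ratio 81/57 ≈ 1.421 — close to the ISO √2 ≈ 1.414.
In the C-series (envelope sizes, between A and B): C8 = 57 × 81 mm.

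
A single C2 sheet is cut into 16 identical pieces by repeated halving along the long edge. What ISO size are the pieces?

C6

16 = 2^4, so 4 halving steps.
C2 → C3 → … → C6 after 4 steps.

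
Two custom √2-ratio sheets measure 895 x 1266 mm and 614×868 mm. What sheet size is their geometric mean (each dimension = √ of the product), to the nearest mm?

Short side: √(895 · 614) = √549530 ≈ 741.3 → 741 mm
Long side: √(1266 · 868) = √1098888 ≈ 1048.3 → 1048 mm

741 × 1048 mm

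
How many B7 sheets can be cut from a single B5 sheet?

4

B5 = 176 × 250 mm; B7 = 88 × 125 mm.
Each halving step doubles the count; 2 steps from B5 to B7.
2^2 = 4.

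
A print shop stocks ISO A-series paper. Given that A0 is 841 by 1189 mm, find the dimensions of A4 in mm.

210 × 297 mm

A1: ⌊1189/2⌋ × 841 = 594 × 841 mm
A2: ⌊841/2⌋ × 594 = 420 × 594 mm
A3: ⌊594/2⌋ × 420 = 297 × 420 mm
A4: ⌊420/2⌋ × 297 = 210 × 297 mm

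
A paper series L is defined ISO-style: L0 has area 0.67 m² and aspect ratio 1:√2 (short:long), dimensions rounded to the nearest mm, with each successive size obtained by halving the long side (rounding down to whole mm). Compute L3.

243 × 344 mm

Let L0's short side be w mm. w · w√2 = 0.67 m² = 670,000 mm², so w ≈ 688.3 mm and w√2 ≈ 973.4 mm → L0 = 688 × 973 mm.
L1: ⌊973/2⌋ × 688 = 486 × 688 mm
L2: ⌊688/2⌋ × 486 = 344 × 486 mm
L3: ⌊486/2⌋ × 344 = 243 × 344 mm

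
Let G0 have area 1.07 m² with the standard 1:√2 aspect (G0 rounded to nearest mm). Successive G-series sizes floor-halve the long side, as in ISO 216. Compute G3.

Let G0's short side be w mm. w · w√2 = 1.07 m² = 1,070,000 mm², so w ≈ 869.8 mm and w√2 ≈ 1230.1 mm → G0 = 870 × 1230 mm.
G1: ⌊1230/2⌋ × 870 = 615 × 870 mm
G2: ⌊870/2⌋ × 615 = 435 × 615 mm
G3: ⌊615/2⌋ × 435 = 307 × 435 mm

307 × 435 mm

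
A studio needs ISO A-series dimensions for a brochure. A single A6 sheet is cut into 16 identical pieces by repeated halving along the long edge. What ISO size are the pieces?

16 = 2^4, so 4 halving steps.
A6 → A7 → … → A10 after 4 steps.

A10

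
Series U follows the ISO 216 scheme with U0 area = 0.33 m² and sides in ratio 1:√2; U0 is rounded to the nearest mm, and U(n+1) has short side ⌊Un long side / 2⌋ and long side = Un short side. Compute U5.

85 × 120 mm

Let U0's short side be w mm. w · w√2 = 0.33 m² = 330,000 mm², so w ≈ 483.1 mm and w√2 ≈ 683.1 mm → U0 = 483 × 683 mm.
U1: ⌊683/2⌋ × 483 = 341 × 483 mm
U2: ⌊483/2⌋ × 341 = 241 × 341 mm
U3: ⌊341/2⌋ × 241 = 170 × 241 mm
U4: ⌊241/2⌋ × 170 = 120 × 170 mm
U5: ⌊170/2⌋ × 120 = 85 × 120 mm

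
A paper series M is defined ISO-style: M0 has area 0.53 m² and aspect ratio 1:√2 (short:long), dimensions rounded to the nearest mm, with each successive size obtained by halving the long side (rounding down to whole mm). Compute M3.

216 × 306 mm

Let M0's short side be w mm. w · w√2 = 0.53 m² = 530,000 mm², so w ≈ 612.2 mm and w√2 ≈ 865.8 mm → M0 = 612 × 866 mm.
M1: ⌊866/2⌋ × 612 = 433 × 612 mm
M2: ⌊612/2⌋ × 433 = 306 × 433 mm
M3: ⌊433/2⌋ × 306 = 216 × 306 mm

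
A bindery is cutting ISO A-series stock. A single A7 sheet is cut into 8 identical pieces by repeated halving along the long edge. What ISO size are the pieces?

8 = 2^3, so 3 halving steps.
A7 → A8 → … → A10 after 3 steps.

A10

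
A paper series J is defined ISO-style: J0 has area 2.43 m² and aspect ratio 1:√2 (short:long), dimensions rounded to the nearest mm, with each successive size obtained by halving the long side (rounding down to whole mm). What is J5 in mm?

231 × 327 mm

Let J0's short side be w mm. w · w√2 = 2.43 m² = 2,430,000 mm², so w ≈ 1310.8 mm and w√2 ≈ 1853.8 mm → J0 = 1311 × 1854 mm.
J1: ⌊1854/2⌋ × 1311 = 927 × 1311 mm
J2: ⌊1311/2⌋ × 927 = 655 × 927 mm
J3: ⌊927/2⌋ × 655 = 463 × 655 mm
J4: ⌊655/2⌋ × 463 = 327 × 463 mm
J5: ⌊463/2⌋ × 327 = 231 × 327 mm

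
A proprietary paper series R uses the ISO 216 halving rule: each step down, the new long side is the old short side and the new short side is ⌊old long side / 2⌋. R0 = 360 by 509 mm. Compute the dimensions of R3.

R1: ⌊509/2⌋ × 360 = 254 × 360 mm
R2: ⌊360/2⌋ × 254 = 180 × 254 mm
R3: ⌊254/2⌋ × 180 = 127 × 180 mm

127 × 180 mm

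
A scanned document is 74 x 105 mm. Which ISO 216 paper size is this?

A7 (74 × 105 mm)

Aspect ratio 105/74 ≈ 1.419 — close to the ISO √2 ≈ 1.414.
In the A-series (A0 area = 1 m²): A7 = 74 × 105 mm.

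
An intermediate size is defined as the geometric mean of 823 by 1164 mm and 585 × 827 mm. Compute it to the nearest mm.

694 × 981 mm

Short side: √(823 · 585) = √481455 ≈ 693.9 → 694 mm
Long side: √(1164 · 827) = √962628 ≈ 981.1 → 981 mm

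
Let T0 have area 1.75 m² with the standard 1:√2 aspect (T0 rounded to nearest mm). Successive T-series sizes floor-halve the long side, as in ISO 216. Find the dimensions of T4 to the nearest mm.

278 × 393 mm

Let T0's short side be w mm. w · w√2 = 1.75 m² = 1,750,000 mm², so w ≈ 1112.4 mm and w√2 ≈ 1573.2 mm → T0 = 1112 × 1573 mm.
T1: ⌊1573/2⌋ × 1112 = 786 × 1112 mm
T2: ⌊1112/2⌋ × 786 = 556 × 786 mm
T3: ⌊786/2⌋ × 556 = 393 × 556 mm
T4: ⌊556/2⌋ × 393 = 278 × 393 mm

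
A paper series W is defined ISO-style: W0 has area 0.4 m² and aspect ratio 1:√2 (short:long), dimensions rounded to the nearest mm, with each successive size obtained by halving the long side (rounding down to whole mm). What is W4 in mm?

Let W0's short side be w mm. w · w√2 = 0.4 m² = 400,000 mm², so w ≈ 531.8 mm and w√2 ≈ 752.1 mm → W0 = 532 × 752 mm.
W1: ⌊752/2⌋ × 532 = 376 × 532 mm
W2: ⌊532/2⌋ × 376 = 266 × 376 mm
W3: ⌊376/2⌋ × 266 = 188 × 266 mm
W4: ⌊266/2⌋ × 188 = 133 × 188 mm

133 × 188 mm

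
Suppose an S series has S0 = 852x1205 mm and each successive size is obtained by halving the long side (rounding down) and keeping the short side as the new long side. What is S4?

213 × 301 mm

S1: ⌊1205/2⌋ × 852 = 602 × 852 mm
S2: ⌊852/2⌋ × 602 = 426 × 602 mm
S3: ⌊602/2⌋ × 426 = 301 × 426 mm
S4: ⌊426/2⌋ × 301 = 213 × 301 mm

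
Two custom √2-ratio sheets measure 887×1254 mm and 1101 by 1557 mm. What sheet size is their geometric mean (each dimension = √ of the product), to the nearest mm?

Short side: √(887 · 1101) = √976587 ≈ 988.2 → 988 mm
Long side: √(1254 · 1557) = √1952478 ≈ 1397.3 → 1397 mm

988 × 1397 mm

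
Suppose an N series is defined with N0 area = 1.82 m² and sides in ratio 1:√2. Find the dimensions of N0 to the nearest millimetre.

1134 × 1604 mm

Let the short side be w mm. Then w · w√2 = 1.82 m² = 1,820,000 mm².
w² = 1,820,000/√2, so w ≈ 1134.4 mm; long side = w√2 ≈ 1604.3 mm.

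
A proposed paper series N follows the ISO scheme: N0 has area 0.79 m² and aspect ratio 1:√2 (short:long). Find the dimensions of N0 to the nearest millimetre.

Let the short side be w mm. Then w · w√2 = 0.79 m² = 790,000 mm².
w² = 790,000/√2, so w ≈ 747.4 mm; long side = w√2 ≈ 1057.0 mm.

747 × 1057 mm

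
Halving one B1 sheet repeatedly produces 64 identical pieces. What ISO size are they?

64 = 2^6, so 6 halving steps.
B1 → B2 → … → B7 after 6 steps.

B7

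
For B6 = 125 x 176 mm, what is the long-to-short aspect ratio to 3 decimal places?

176 / 125 = 1.408
ISO 216 targets √2 ≈ 1.414; the -0.006 deviation is from mm rounding.

1.408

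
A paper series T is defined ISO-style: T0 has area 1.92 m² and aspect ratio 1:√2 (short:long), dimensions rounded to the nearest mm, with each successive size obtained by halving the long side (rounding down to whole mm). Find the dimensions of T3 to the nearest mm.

412 × 582 mm

Let T0's short side be w mm. w · w√2 = 1.92 m² = 1,920,000 mm², so w ≈ 1165.2 mm and w√2 ≈ 1647.8 mm → T0 = 1165 × 1648 mm.
T1: ⌊1648/2⌋ × 1165 = 824 × 1165 mm
T2: ⌊1165/2⌋ × 824 = 582 × 824 mm
T3: ⌊824/2⌋ × 582 = 412 × 582 mm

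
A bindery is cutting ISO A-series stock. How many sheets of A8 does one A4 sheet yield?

16

A4 = 210 × 297 mm; A8 = 52 × 74 mm.
Each halving step doubles the count; 4 steps from A4 to A8.
2^4 = 16.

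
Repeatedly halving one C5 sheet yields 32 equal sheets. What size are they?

C10

32 = 2^5, so 5 halving steps.
C5 → C6 → … → C10 after 5 steps.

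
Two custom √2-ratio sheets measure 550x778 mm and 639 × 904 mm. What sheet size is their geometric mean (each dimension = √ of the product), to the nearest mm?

Short side: √(550 · 639) = √351450 ≈ 592.8 → 593 mm
Long side: √(778 · 904) = √703312 ≈ 838.6 → 839 mm

593 × 839 mm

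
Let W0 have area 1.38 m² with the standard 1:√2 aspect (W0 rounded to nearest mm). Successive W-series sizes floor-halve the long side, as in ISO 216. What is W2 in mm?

494 × 698 mm

Let W0's short side be w mm. w · w√2 = 1.38 m² = 1,380,000 mm², so w ≈ 987.8 mm and w√2 ≈ 1397.0 mm → W0 = 988 × 1397 mm.
W1: ⌊1397/2⌋ × 988 = 698 × 988 mm
W2: ⌊988/2⌋ × 698 = 494 × 698 mm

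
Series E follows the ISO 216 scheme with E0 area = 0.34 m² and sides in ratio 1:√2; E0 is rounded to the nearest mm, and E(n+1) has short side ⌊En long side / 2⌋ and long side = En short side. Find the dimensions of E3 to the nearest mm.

Let E0's short side be w mm. w · w√2 = 0.34 m² = 340,000 mm², so w ≈ 490.3 mm and w√2 ≈ 693.4 mm → E0 = 490 × 693 mm.
E1: ⌊693/2⌋ × 490 = 346 × 490 mm
E2: ⌊490/2⌋ × 346 = 245 × 346 mm
E3: ⌊346/2⌋ × 245 = 173 × 245 mm

173 × 245 mm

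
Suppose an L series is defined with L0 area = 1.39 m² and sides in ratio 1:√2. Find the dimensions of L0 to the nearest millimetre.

991 × 1402 mm

Let the short side be w mm. Then w · w√2 = 1.39 m² = 1,390,000 mm².
w² = 1,390,000/√2, so w ≈ 991.4 mm; long side = w√2 ≈ 1402.1 mm.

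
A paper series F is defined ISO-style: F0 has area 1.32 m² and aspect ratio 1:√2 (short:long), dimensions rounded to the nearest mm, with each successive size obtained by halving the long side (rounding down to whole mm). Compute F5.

170 × 241 mm

Let F0's short side be w mm. w · w√2 = 1.32 m² = 1,320,000 mm², so w ≈ 966.1 mm and w√2 ≈ 1366.3 mm → F0 = 966 × 1366 mm.
F1: ⌊1366/2⌋ × 966 = 683 × 966 mm
F2: ⌊966/2⌋ × 683 = 483 × 683 mm
F3: ⌊683/2⌋ × 483 = 341 × 483 mm
F4: ⌊483/2⌋ × 341 = 241 × 341 mm
F5: ⌊341/2⌋ × 241 = 170 × 241 mm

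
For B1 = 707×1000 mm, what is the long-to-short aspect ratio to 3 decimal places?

1.414

1000 / 707 = 1.414
Matches √2 ≈ 1.414 — the ISO 216 defining ratio.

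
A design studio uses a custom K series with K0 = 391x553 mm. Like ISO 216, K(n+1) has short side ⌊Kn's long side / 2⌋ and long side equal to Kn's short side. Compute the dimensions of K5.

K1: ⌊553/2⌋ × 391 = 276 × 391 mm
K2: ⌊391/2⌋ × 276 = 195 × 276 mm
K3: ⌊276/2⌋ × 195 = 138 × 195 mm
K4: ⌊195/2⌋ × 138 = 97 × 138 mm
K5: ⌊138/2⌋ × 97 = 69 × 97 mm

69 × 97 mm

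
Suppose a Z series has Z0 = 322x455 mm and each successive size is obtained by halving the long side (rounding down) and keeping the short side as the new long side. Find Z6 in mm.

40 × 56 mm

Z1: ⌊455/2⌋ × 322 = 227 × 322 mm
Z2: ⌊322/2⌋ × 227 = 161 × 227 mm
Z3: ⌊227/2⌋ × 161 = 113 × 161 mm
Z4: ⌊161/2⌋ × 113 = 80 × 113 mm
Z5: ⌊113/2⌋ × 80 = 56 × 80 mm
Z6: ⌊80/2⌋ × 56 = 40 × 56 mm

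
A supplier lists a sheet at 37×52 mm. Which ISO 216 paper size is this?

Aspect ratio 52/37 ≈ 1.405 — close to the ISO √2 ≈ 1.414.
In the A-series (A0 area = 1 m²): A9 = 37 × 52 mm.

A9 (37 × 52 mm)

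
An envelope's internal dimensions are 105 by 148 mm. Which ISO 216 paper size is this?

Aspect ratio 148/105 ≈ 1.410 — close to the ISO √2 ≈ 1.414.
In the A-series (A0 area = 1 m²): A6 = 105 × 148 mm.

A6 (105 × 148 mm)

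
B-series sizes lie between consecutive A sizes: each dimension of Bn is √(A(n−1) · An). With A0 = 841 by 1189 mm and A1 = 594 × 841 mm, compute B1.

707 × 1000 mm

Short side: √(841 · 594) = √499554 ≈ 706.8 → 707 mm
Long side: √(1189 · 841) = √999949 ≈ 1000.0 → 1000 mm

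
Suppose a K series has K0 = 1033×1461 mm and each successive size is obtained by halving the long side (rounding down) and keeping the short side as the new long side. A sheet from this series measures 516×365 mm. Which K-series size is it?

K3

K0: 1033 × 1461 mm
K1: 730 × 1033 mm
K2: 516 × 730 mm
K3: 365 × 516 mm
K4: 258 × 365 mm
→ matches K3.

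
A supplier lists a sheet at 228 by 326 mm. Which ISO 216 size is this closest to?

C4 (229 × 324 mm)

Aspect ratio 326/228 ≈ 1.430 (ISO target is √2 ≈ 1.414).
In the C-series (envelope sizes, between A and B): C4 = 229 × 324 mm.
Off by 3 mm total — nearest standard size.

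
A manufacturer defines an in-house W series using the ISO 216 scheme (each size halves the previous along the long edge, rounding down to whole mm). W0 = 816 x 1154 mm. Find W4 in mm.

204 × 288 mm

W1: ⌊1154/2⌋ × 816 = 577 × 816 mm
W2: ⌊816/2⌋ × 577 = 408 × 577 mm
W3: ⌊577/2⌋ × 408 = 288 × 408 mm
W4: ⌊408/2⌋ × 288 = 204 × 288 mm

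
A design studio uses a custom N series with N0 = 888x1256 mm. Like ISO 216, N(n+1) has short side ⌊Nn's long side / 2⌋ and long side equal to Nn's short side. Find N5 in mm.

157 × 222 mm

N1: ⌊1256/2⌋ × 888 = 628 × 888 mm
N2: ⌊888/2⌋ × 628 = 444 × 628 mm
N3: ⌊628/2⌋ × 444 = 314 × 444 mm
N4: ⌊444/2⌋ × 314 = 222 × 314 mm
N5: ⌊314/2⌋ × 222 = 157 × 222 mm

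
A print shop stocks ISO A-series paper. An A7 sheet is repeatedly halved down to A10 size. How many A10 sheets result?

8

Each ISO step halves the sheet: 1 × A7 → 2 × A8 → 4 × A9 → 8 × A10
From A7 to A10 is 3 halving steps: 2^3 = 8.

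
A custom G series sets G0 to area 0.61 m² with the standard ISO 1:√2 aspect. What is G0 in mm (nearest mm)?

657 × 929 mm

Let the short side be w mm. Then w · w√2 = 0.61 m² = 610,000 mm².
w² = 610,000/√2, so w ≈ 656.8 mm; long side = w√2 ≈ 928.8 mm.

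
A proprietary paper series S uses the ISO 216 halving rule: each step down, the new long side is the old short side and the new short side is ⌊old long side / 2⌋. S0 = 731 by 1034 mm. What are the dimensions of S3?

S1: ⌊1034/2⌋ × 731 = 517 × 731 mm
S2: ⌊731/2⌋ × 517 = 365 × 517 mm
S3: ⌊517/2⌋ × 365 = 258 × 365 mm

258 × 365 mm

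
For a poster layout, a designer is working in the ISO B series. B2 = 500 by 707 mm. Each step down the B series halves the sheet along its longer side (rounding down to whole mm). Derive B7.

B3: ⌊707/2⌋ × 500 = 353 × 500 mm
B4: ⌊500/2⌋ × 353 = 250 × 353 mm
B5: ⌊353/2⌋ × 250 = 176 × 250 mm
B6: ⌊250/2⌋ × 176 = 125 × 176 mm
B7: ⌊176/2⌋ × 125 = 88 × 125 mm

88 × 125 mm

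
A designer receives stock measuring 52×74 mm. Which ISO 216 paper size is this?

Aspect ratio 74/52 ≈ 1.423 — close to the ISO √2 ≈ 1.414.
In the A-series (A0 area = 1 m²): A8 = 52 × 74 mm.

A8 (52 × 74 mm)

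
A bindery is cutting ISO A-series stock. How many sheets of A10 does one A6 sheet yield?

A6 = 105 × 148 mm; A10 = 26 × 37 mm.
Each halving step doubles the count; 4 steps from A6 to A10.
2^4 = 16.

16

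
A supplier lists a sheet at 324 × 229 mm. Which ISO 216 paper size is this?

Aspect ratio 324/229 ≈ 1.415 — close to the ISO √2 ≈ 1.414.
In the C-series (envelope sizes, between A and B): C4 = 229 × 324 mm.

C4 (229 × 324 mm)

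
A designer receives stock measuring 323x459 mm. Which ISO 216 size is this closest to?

Aspect ratio 459/323 ≈ 1.421 — close to the ISO √2 ≈ 1.414.
In the C-series (envelope sizes, between A and B): C3 = 324 × 458 mm.
Off by 2 mm total — nearest standard size.

C3 (324 × 458 mm)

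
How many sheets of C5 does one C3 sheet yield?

C3 = 324 × 458 mm; C5 = 162 × 229 mm.
Each halving step doubles the count; 2 steps from C3 to C5.
2^2 = 4.

4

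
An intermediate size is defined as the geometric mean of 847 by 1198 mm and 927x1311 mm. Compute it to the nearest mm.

Short side: √(847 · 927) = √785169 ≈ 886.1 → 886 mm
Long side: √(1198 · 1311) = √1570578 ≈ 1253.2 → 1253 mm

886 × 1253 mm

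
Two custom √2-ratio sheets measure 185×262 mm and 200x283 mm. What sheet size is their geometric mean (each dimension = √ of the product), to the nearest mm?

192 × 272 mm

Short side: √(185 · 200) = √37000 ≈ 192.4 → 192 mm
Long side: √(262 · 283) = √74146 ≈ 272.3 → 272 mm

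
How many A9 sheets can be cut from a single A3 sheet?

64

Each ISO step halves the sheet: 1 × A3 → 2 × A4 → 4 × A5 → 8 × A6 → …
From A3 to A9 is 6 halving steps: 2^6 = 64.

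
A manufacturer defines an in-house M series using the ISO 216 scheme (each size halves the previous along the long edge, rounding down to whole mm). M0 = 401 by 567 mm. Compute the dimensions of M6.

50 × 70 mm

M1: ⌊567/2⌋ × 401 = 283 × 401 mm
M2: ⌊401/2⌋ × 283 = 200 × 283 mm
M3: ⌊283/2⌋ × 200 = 141 × 200 mm
M4: ⌊200/2⌋ × 141 = 100 × 141 mm
M5: ⌊141/2⌋ × 100 = 70 × 100 mm
M6: ⌊100/2⌋ × 70 = 50 × 70 mm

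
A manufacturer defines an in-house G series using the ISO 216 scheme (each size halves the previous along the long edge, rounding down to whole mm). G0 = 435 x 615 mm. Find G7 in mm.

38 × 54 mm

G1 = 307 × 435 mm (from G0 by 1 halving).
G2: ⌊435/2⌋ × 307 = 217 × 307 mm
G3: ⌊307/2⌋ × 217 = 153 × 217 mm
G4: ⌊217/2⌋ × 153 = 108 × 153 mm
G5: ⌊153/2⌋ × 108 = 76 × 108 mm
G6: ⌊108/2⌋ × 76 = 54 × 76 mm
G7: ⌊76/2⌋ × 54 = 38 × 54 mm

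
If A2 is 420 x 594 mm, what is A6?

105 × 148 mm

A3: ⌊594/2⌋ × 420 = 297 × 420 mm
A4: ⌊420/2⌋ × 297 = 210 × 297 mm
A5: ⌊297/2⌋ × 210 = 148 × 210 mm
A6: ⌊210/2⌋ × 148 = 105 × 148 mm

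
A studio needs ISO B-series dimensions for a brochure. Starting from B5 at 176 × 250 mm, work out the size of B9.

B6: ⌊250/2⌋ × 176 = 125 × 176 mm
B7: ⌊176/2⌋ × 125 = 88 × 125 mm
B8: ⌊125/2⌋ × 88 = 62 × 88 mm
B9: ⌊88/2⌋ × 62 = 44 × 62 mm

44 × 62 mm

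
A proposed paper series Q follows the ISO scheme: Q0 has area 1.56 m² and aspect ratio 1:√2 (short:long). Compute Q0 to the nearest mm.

1050 × 1485 mm

Let the short side be w mm. Then w · w√2 = 1.56 m² = 1,560,000 mm².
w² = 1,560,000/√2, so w ≈ 1050.3 mm; long side = w√2 ≈ 1485.3 mm.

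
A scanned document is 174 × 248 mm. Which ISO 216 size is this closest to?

B5 (176 × 250 mm)

Aspect ratio 248/174 ≈ 1.425 — close to the ISO √2 ≈ 1.414.
In the B-series (B0 = 1000 × 1414 mm): B5 = 176 × 250 mm.
Off by 4 mm total — nearest standard size.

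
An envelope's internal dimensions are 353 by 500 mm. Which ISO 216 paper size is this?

Aspect ratio 500/353 ≈ 1.416 — close to the ISO √2 ≈ 1.414.
In the B-series (B0 = 1000 × 1414 mm): B3 = 353 × 500 mm.

B3 (353 × 500 mm)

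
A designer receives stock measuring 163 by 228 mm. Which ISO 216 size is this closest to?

Aspect ratio 228/163 ≈ 1.399 (ISO target is √2 ≈ 1.414).
In the C-series (envelope sizes, between A and B): C5 = 162 × 229 mm.
Off by 2 mm total — nearest standard size.

C5 (162 × 229 mm)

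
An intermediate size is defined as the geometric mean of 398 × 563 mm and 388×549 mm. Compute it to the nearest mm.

Short side: √(398 · 388) = √154424 ≈ 393.0 → 393 mm
Long side: √(563 · 549) = √309087 ≈ 556.0 → 556 mm

393 × 556 mm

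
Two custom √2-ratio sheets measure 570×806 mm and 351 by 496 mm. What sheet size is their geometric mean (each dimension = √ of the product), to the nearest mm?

Short side: √(570 · 351) = √200070 ≈ 447.3 → 447 mm
Long side: √(806 · 496) = √399776 ≈ 632.3 → 632 mm

447 × 632 mm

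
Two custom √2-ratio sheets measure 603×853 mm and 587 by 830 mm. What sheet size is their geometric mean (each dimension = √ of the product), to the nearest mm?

595 × 841 mm

Short side: √(603 · 587) = √353961 ≈ 594.9 → 595 mm
Long side: √(853 · 830) = √707990 ≈ 841.4 → 841 mm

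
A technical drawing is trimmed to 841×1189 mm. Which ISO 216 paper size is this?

A0 (841 × 1189 mm)

Aspect ratio 1189/841 ≈ 1.414 — close to the ISO √2 ≈ 1.414.
In the A-series (A0 area = 1 m²): A0 = 841 × 1189 mm.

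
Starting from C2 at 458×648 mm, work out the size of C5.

C3: ⌊648/2⌋ × 458 = 324 × 458 mm
C4: ⌊458/2⌋ × 324 = 229 × 324 mm
C5: ⌊324/2⌋ × 229 = 162 × 229 mm

162 × 229 mm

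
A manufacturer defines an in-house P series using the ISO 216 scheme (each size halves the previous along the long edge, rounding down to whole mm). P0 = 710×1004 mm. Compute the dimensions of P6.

88 × 125 mm

P1: ⌊1004/2⌋ × 710 = 502 × 710 mm
P2: ⌊710/2⌋ × 502 = 355 × 502 mm
P3: ⌊502/2⌋ × 355 = 251 × 355 mm
P4: ⌊355/2⌋ × 251 = 177 × 251 mm
P5: ⌊251/2⌋ × 177 = 125 × 177 mm
P6: ⌊177/2⌋ × 125 = 88 × 125 mm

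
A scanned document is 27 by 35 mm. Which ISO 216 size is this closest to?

Aspect ratio 35/27 ≈ 1.296 (ISO target is √2 ≈ 1.414).
In the A-series (A0 area = 1 m²): A10 = 26 × 37 mm.
Off by 3 mm total — nearest standard size.

A10 (26 × 37 mm)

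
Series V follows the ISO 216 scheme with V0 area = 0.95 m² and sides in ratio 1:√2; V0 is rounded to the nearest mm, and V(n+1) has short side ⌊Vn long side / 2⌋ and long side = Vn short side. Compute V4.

Let V0's short side be w mm. w · w√2 = 0.95 m² = 950,000 mm², so w ≈ 819.6 mm and w√2 ≈ 1159.1 mm → V0 = 820 × 1159 mm.
V1: ⌊1159/2⌋ × 820 = 579 × 820 mm
V2: ⌊820/2⌋ × 579 = 410 × 579 mm
V3: ⌊579/2⌋ × 410 = 289 × 410 mm
V4: ⌊410/2⌋ × 289 = 205 × 289 mm

205 × 289 mm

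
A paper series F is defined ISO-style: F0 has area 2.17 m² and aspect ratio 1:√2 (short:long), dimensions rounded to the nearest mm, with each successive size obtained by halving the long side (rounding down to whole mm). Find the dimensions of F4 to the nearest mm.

309 × 438 mm

Let F0's short side be w mm. w · w√2 = 2.17 m² = 2,170,000 mm², so w ≈ 1238.7 mm and w√2 ≈ 1751.8 mm → F0 = 1239 × 1752 mm.
F1: ⌊1752/2⌋ × 1239 = 876 × 1239 mm
F2: ⌊1239/2⌋ × 876 = 619 × 876 mm
F3: ⌊876/2⌋ × 619 = 438 × 619 mm
F4: ⌊619/2⌋ × 438 = 309 × 438 mm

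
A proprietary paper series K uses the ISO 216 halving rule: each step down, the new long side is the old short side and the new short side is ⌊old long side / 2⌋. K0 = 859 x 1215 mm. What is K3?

303 × 429 mm

K1: ⌊1215/2⌋ × 859 = 607 × 859 mm
K2: ⌊859/2⌋ × 607 = 429 × 607 mm
K3: ⌊607/2⌋ × 429 = 303 × 429 mm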